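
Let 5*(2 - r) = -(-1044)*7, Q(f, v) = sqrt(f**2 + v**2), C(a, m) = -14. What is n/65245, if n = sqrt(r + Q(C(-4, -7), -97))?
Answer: sqrt(-36490 + 25*sqrt(9605))/326225 ≈ 0.00056556*I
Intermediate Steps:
r = -7298/5 (r = 2 - (-348)*(-3*7)/5 = 2 - (-348)*(-21)/5 = 2 - 1/5*7308 = 2 - 7308/5 = -7298/5 ≈ -1459.6)
n = sqrt(-7298/5 + sqrt(9605)) (n = sqrt(-7298/5 + sqrt((-14)**2 + (-97)**2)) = sqrt(-7298/5 + sqrt(196 + 9409)) = sqrt(-7298/5 + sqrt(9605)) ≈ 36.9*I)
n/65245 = (sqrt(-36490 + 25*sqrt(9605))/5)/65245 = (sqrt(-36490 + 25*sqrt(9605))/5)*(1/65245) = sqrt(-36490 + 25*sqrt(9605))/326225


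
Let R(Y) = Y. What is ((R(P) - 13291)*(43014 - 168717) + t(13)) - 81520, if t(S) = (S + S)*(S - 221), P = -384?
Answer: 1718901597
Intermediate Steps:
t(S) = 2*S*(-221 + S) (t(S) = (2*S)*(-221 + S) = 2*S*(-221 + S))
((R(P) - 13291)*(43014 - 168717) + t(13)) - 81520 = ((-384 - 13291)*(43014 - 168717) + 2*13*(-221 + 13)) - 81520 = (-13675*(-125703) + 2*13*(-208)) - 81520 = (1718988525 - 5408) - 81520 = 1718983117 - 81520 = 1718901597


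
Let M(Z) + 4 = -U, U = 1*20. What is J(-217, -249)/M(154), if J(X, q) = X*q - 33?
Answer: -2250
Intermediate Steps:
J(X, q) = -33 + X*q
U = 20
M(Z) = -24 (M(Z) = -4 - 1*20 = -4 - 20 = -24)
J(-217, -249)/M(154) = (-33 - 217*(-249))/(-24) = (-33 + 54033)*(-1/24) = 54000*(-1/24) = -2250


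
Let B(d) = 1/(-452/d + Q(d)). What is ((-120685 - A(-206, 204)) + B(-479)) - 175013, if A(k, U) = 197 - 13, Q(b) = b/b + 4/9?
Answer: -3046100879/10295 ≈ -2.9588e+5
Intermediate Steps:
Q(b) = 13/9 (Q(b) = 1 + 4*(⅑) = 1 + 4/9 = 13/9)
B(d) = 1/(13/9 - 452/d) (B(d) = 1/(-452/d + 13/9) = 1/(13/9 - 452/d))
A(k, U) = 184
((-120685 - A(-206, 204)) + B(-479)) - 175013 = ((-120685 - 1*184) + 9*(-479)/(-4068 + 13*(-479))) - 175013 = ((-120685 - 184) + 9*(-479)/(-4068 - 6227)) - 175013 = (-120869 + 9*(-479)/(-10295)) - 175013 = (-120869 + 9*(-479)*(-1/10295)) - 175013 = (-120869 + 4311/10295) - 175013 = -1244342044/10295 - 175013 = -3046100879/10295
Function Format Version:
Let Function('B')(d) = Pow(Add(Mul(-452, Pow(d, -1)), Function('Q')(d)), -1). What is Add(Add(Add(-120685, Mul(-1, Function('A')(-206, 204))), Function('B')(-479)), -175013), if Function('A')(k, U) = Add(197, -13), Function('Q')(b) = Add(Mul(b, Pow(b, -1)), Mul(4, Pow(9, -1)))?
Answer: Rational(-3046100879, 10295) ≈ -2.9588e+5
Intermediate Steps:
Function('Q')(b) = Rational(13, 9) (Function('Q')(b) = Add(1, Mul(4, Rational(1, 9))) = Add(1, Rational(4, 9)) = Rational(13, 9))
Function('B')(d) = Pow(Add(Rational(13, 9), Mul(-452, Pow(d, -1))), -1) (Function('B')(d) = Pow(Add(Mul(-452, Pow(d, -1)), Rational(13, 9)), -1) = Pow(Add(Rational(13, 9), Mul(-452, Pow(d, -1))), -1))
Function('A')(k, U) = 184
Add(Add(Add(-120685, Mul(-1, Function('A')(-206, 204))), Function('B')(-479)), -175013) = Add(Add(Add(-120685, Mul(-1, 184)), Mul(9, -479, Pow(Add(-4068, Mul(13, -479)), -1))), -175013) = Add(Add(Add(-120685, -184), Mul(9, -479, Pow(Add(-4068, -6227), -1))), -175013) = Add(Add(-120869, Mul(9, -479, Pow(-10295, -1))), -175013) = Add(Add(-120869, Mul(9, -479, Rational(-1, 10295))), -175013) = Add(Add(-120869, Rational(4311, 10295)), -175013) = Add(Rational(-1244342044, 10295), -175013) = Rational(-3046100879, 10295)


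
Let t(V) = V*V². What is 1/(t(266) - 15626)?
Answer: 1/18805470 ≈ 5.3176e-8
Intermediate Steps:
t(V) = V³
1/(t(266) - 15626) = 1/(266³ - 15626) = 1/(18821096 - 15626) = 1/18805470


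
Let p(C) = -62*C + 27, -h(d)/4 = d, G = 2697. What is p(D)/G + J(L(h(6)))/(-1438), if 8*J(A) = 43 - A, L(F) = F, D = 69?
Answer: -16361401/10342096 ≈ -1.5820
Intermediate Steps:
h(d) = -4*d
J(A) = 43/8 - A/8 (J(A) = (43 - A)/8 = 43/8 - A/8)
p(C) = 27 - 62*C
p(D)/G + J(L(h(6)))/(-1438) = (27 - 62*69)/2697 + (43/8 - (-1)*6/2)/(-1438) = (27 - 4278)*(1/2697) + (43/8 - ⅛*(-24))*(-1/1438) = -4251*1/2697 + (43/8 + 3)*(-1/1438) = -1417/899 + (67/8)*(-1/1438) = -1417/899 - 67/11504 = -16361401/10342096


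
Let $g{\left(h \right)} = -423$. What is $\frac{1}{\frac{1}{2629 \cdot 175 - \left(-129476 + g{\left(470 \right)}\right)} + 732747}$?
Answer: $\frac{589974}{432301678579} \approx 1.3647 \cdot 10^{-6}$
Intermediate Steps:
$\frac{1}{\frac{1}{2629 \cdot 175 - \left(-129476 + g{\left(470 \right)}\right)} + 732747} = \frac{1}{\frac{1}{2629 \cdot 175 + \left(129476 - -423\right)} + 732747} = \frac{1}{\frac{1}{460075 + \left(129476 + 423\right)} + 732747} = \frac{1}{\frac{1}{460075 + 129899} + 732747} = \frac{1}{\frac{1}{589974} + 732747} = \frac{1}{\frac{432301678579}{589974}} = \frac{589974}{432301678579}$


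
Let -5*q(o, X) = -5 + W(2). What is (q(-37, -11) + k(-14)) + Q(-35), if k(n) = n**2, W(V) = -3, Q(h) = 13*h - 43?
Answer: -1502/5 ≈ -300.40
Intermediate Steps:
Q(h) = -43 + 13*h
q(o, X) = 8/5 (q(o, X) = -(-5 - 3)/5 = -1/5*(-8) = 8/5)
(q(-37, -11) + k(-14)) + Q(-35) = (8/5 + (-14)**2) + (-43 + 13*(-35)) = (8/5 + 196) + (-43 - 455) = 988/5 - 498 = -1502/5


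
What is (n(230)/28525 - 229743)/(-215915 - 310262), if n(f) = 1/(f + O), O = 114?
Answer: 2254376161799/5163164430200 ≈ 0.43663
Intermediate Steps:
n(f) = 1/(114 + f) (n(f) = 1/(f + 114) = 1/(114 + f))
(n(230)/28525 - 229743)/(-215915 - 310262) = (1/((114 + 230)*28525) - 229743)/(-215915 - 310262) = ((1/28525)/344 - 229743)/(-526177) = ((1/344)*(1/28525) - 229743)*(-1/526177) = (1/9812600 - 229743)*(-1/526177) = -2254376161799/9812600*(-1/526177) = 2254376161799/5163164430200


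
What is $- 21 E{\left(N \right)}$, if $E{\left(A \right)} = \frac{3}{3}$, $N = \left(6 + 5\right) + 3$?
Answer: $-21$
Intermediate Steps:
$N = 14$ ($N = 11 + 3 = 14$)
$E{\left(A \right)} = 1$ ($E{\left(A \right)} = 3 \cdot \frac{1}{3} = 1$)
$- 21 E{\left(N \right)} = \left(-21\right) 1 = -21$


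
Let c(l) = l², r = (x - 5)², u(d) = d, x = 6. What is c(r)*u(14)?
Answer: 14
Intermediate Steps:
r = 1 (r = (6 - 5)² = 1² = 1)
c(r)*u(14) = 1²*14 = 1*14 = 14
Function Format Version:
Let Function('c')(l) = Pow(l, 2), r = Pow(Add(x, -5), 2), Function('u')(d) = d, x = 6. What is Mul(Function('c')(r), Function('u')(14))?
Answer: 14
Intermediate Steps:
r = 1 (r = Pow(Add(6, -5), 2) = Pow(1, 2) = 1)
Mul(Function('c')(r), Function('u')(14)) = Mul(Pow(1, 2), 14) = Mul(1, 14) = 14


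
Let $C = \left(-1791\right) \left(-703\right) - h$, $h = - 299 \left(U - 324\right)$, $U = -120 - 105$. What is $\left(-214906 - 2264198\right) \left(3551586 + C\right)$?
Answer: $-11519176568832$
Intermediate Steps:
$U = -225$
$h = 164151$ ($h = - 299 \left(-225 - 324\right) = \left(-299\right) \left(-549\right) = 164151$)
$C = 1094922$ ($C = \left(-1791\right) \left(-703\right) - 164151 = 1259073 - 164151 = 1094922$)
$\left(-214906 - 2264198\right) \left(3551586 + C\right) = \left(-214906 - 2264198\right) \left(3551586 + 1094922\right) = \left(-2479104\right) 4646508 = -11519176568832$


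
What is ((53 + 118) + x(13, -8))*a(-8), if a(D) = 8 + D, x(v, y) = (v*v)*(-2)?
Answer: 0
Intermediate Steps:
x(v, y) = -2*v² (x(v, y) = v²*(-2) = -2*v²)
((53 + 118) + x(13, -8))*a(-8) = ((53 + 118) - 2*13²)*(8 - 8) = (171 - 2*169)*0 = (171 - 338)*0 = -167*0 = 0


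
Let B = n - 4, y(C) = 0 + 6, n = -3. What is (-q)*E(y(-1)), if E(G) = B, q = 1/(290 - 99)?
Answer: 7/191 ≈ 0.036649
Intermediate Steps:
q = 1/191 ≈ 0.0052356
y(C) = 6
B = -7 (B = -3 - 4 = -7)
E(G) = -7
(-q)*E(y(-1)) = -1*1/191*(-7) = -1/191*(-7) = 7/191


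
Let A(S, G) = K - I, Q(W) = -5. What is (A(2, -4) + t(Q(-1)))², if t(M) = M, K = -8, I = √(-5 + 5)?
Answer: 169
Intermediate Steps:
I = 0 (I = √0 = 0)
A(S, G) = -8 (A(S, G) = -8 - 1*0 = -8 + 0 = -8)
(A(2, -4) + t(Q(-1)))² = (-8 - 5)² = (-13)² = 169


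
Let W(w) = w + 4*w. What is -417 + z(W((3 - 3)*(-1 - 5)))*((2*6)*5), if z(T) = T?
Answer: -417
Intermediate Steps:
W(w) = 5*w
-417 + z(W((3 - 3)*(-1 - 5)))*((2*6)*5) = -417 + (5*((3 - 3)*(-1 - 5)))*((2*6)*5) = -417 + (5*(0*(-6)))*(12*5) = -417 + (5*0)*60 = -417 + 0*60 = -417 + 0 = -417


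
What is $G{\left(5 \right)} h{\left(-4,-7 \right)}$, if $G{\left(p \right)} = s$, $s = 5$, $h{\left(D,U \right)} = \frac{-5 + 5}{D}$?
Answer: $0$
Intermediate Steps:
$h{\left(D,U \right)} = 0$ ($h{\left(D,U \right)} = \frac{0}{D} = 0$)
$G{\left(p \right)} = 5$
$G{\left(5 \right)} h{\left(-4,-7 \right)} = 5 \cdot 0 = 0$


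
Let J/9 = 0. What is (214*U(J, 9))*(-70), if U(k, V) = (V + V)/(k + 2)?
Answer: -134820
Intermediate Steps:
J = 0 (J = 9*0 = 0)
U(k, V) = 2*V/(2 + k) (U(k, V) = (2*V)/(2 + k) = 2*V/(2 + k))
(214*U(J, 9))*(-70) = (214*(2*9/(2 + 0)))*(-70) = (214*(2*9/2))*(-70) = (214*(2*9*(1/2)))*(-70) = (214*9)*(-70) = 1926*(-70) = -134820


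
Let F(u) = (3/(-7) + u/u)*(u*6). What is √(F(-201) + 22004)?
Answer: 2*√261107/7 ≈ 146.00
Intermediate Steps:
F(u) = 24*u/7 (F(u) = (3*(-⅐) + 1)*(6*u) = (-3/7 + 1)*(6*u) = 4*(6*u)/7 = 24*u/7)
√(F(-201) + 22004) = √((24/7)*(-201) + 22004) = √(-4824/7 + 22004) = √(149204/7) = 2*√261107/7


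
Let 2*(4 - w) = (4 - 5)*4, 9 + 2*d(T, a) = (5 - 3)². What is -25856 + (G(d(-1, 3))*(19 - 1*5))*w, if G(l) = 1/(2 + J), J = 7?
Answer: -77540/3 ≈ -25847.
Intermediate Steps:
d(T, a) = -5/2 (d(T, a) = -9/2 + (5 - 3)²/2 = -9/2 + (½)*2² = -9/2 + (½)*4 = -9/2 + 2 = -5/2)
G(l) = ⅑ (G(l) = 1/(2 + 7) = 1/9 = ⅑)
w = 6 (w = 4 - (4 - 5)*4/2 = 4 - (-1)*4/2 = 4 - ½*(-4) = 4 + 2 = 6)
-25856 + (G(d(-1, 3))*(19 - 1*5))*w = -25856 + ((19 - 1*5)/9)*6 = -25856 + ((19 - 5)/9)*6 = -25856 + ((⅑)*14)*6 = -25856 + (14/9)*6 = -25856 + 28/3 = -77540/3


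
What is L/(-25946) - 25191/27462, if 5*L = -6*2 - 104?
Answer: -544140473/593774210 ≈ -0.91641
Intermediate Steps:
L = -116/5 (L = (-6*2 - 104)/5 = (-12 - 104)/5 = (⅕)*(-116) = -116/5 ≈ -23.200)
L/(-25946) - 25191/27462 = -116/5/(-25946) - 25191/27462 = -116/5*(-1/25946) - 25191*1/27462 = 58/64865 - 8397/9154 = -544140473/593774210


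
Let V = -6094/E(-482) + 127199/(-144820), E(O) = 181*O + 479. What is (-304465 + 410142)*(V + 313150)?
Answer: 31985380554092730347/966539820 ≈ 3.3093e+10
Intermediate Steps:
E(O) = 479 + 181*O
V = -10153633757/12565017660 (V = -6094/(479 + 181*(-482)) + 127199/(-144820) = -6094/(479 - 87242) + 127199*(-1/144820) = -6094/(-86763) - 127199/144820 = -6094*(-1/86763) - 127199/144820 = 6094/86763 - 127199/144820 = -10153633757/12565017660 ≈ -0.80809)
(-304465 + 410142)*(V + 313150) = (-304465 + 410142)*(-10153633757/12565017660 + 313150) = 105677*(3934725126595243/12565017660) = 31985380554092730347/966539820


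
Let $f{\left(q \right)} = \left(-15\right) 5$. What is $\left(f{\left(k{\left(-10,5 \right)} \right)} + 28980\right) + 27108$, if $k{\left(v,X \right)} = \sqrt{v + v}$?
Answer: $56013$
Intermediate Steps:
$k{\left(v,X \right)} = \sqrt{2} \sqrt{v}$ ($k{\left(v,X \right)} = \sqrt{2 v} = \sqrt{2} \sqrt{v}$)
$f{\left(q \right)} = -75$
$\left(f{\left(k{\left(-10,5 \right)} \right)} + 28980\right) + 27108 = \left(-75 + 28980\right) + 27108 = 28905 + 27108 = 56013$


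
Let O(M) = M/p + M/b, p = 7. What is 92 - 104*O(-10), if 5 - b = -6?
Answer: 25804/77 ≈ 335.12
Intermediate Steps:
b = 11 (b = 5 - 1*(-6) = 5 + 6 = 11)
O(M) = 18*M/77 (O(M) = M/7 + M/11 = 18*M/77)
92 - 104*O(-10) = 92 - 1872*(-10)/77 = 92 - 104*(-180/77) = 92 + 18720/77 = 25804/77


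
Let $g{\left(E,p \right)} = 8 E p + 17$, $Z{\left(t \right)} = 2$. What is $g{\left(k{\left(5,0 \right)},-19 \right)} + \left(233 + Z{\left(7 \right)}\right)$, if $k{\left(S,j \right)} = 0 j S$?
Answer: $252$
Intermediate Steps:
$k{\left(S,j \right)} = 0$ ($k{\left(S,j \right)} = 0 S = 0$)
$g{\left(E,p \right)} = 17 + 8 E p$ ($g{\left(E,p \right)} = 8 E p + 17 = 17 + 8 E p$)
$g{\left(k{\left(5,0 \right)},-19 \right)} + \left(233 + Z{\left(7 \right)}\right) = \left(17 + 8 \cdot 0 \left(-19\right)\right) + \left(233 + 2\right) = \left(17 + 0\right) + 235 = 17 + 235 = 252$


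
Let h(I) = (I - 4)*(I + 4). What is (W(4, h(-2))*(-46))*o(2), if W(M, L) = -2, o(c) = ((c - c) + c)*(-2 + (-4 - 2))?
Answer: -1472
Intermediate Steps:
o(c) = -8*c (o(c) = (0 + c)*(-2 - 6) = c*(-8) = -8*c)
h(I) = (-4 + I)*(4 + I)
(W(4, h(-2))*(-46))*o(2) = (-2*(-46))*(-8*2) = 92*(-16) = -1472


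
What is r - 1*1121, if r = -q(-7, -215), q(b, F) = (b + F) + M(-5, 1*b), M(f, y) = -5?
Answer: -894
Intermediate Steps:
q(b, F) = -5 + F + b (q(b, F) = (b + F) - 5 = (F + b) - 5 = -5 + F + b)
r = 227 (r = -(-5 - 215 - 7) = -1*(-227) = 227)
r - 1*1121 = 227 - 1*1121 = 227 - 1121 = -894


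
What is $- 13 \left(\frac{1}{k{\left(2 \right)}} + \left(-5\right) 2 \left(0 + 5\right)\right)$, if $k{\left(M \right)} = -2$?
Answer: $\frac{1313}{2} \approx 656.5$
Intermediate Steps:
$- 13 \left(\frac{1}{k{\left(2 \right)}} + \left(-5\right) 2 \left(0 + 5\right)\right) = - 13 \left(\frac{1}{-2} + \left(-5\right) 2 \left(0 + 5\right)\right) = - 13 \left(- \frac{1}{2} - 50\right) = \left(-13\right) \left(- \frac{101}{2}\right) = \frac{1313}{2}$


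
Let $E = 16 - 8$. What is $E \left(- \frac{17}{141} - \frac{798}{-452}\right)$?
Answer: $\frac{209668}{15933} \approx 13.159$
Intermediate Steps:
$E = 8$
$E \left(- \frac{17}{141} - \frac{798}{-452}\right) = 8 \left(- \frac{17}{141} - \frac{798}{-452}\right) = 8 \left(\left(-17\right) \frac{1}{141} - - \frac{399}{226}\right) = 8 \left(- \frac{17}{141} + \frac{399}{226}\right) = 8 \cdot \frac{52417}{31866} = \frac{209668}{15933}$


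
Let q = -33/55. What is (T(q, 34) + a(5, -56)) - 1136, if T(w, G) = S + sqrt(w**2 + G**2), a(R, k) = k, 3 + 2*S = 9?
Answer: -1189 + sqrt(28909)/5 ≈ -1155.0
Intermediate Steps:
S = 3 (S = -3/2 + (1/2)*9 = -3/2 + 9/2 = 3)
q = -3/5 (q = -33*1/55 = -3/5 ≈ -0.60000)
T(w, G) = 3 + sqrt(G**2 + w**2) (T(w, G) = 3 + sqrt(w**2 + G**2) = 3 + sqrt(G**2 + w**2))
(T(q, 34) + a(5, -56)) - 1136 = ((3 + sqrt(34**2 + (-3/5)**2)) - 56) - 1136 = ((3 + sqrt(1156 + 9/25)) - 56) - 1136 = ((3 + sqrt(28909/25)) - 56) - 1136 = ((3 + sqrt(28909)/5) - 56) - 1136 = (-53 + sqrt(28909)/5) - 1136 = -1189 + sqrt(28909)/5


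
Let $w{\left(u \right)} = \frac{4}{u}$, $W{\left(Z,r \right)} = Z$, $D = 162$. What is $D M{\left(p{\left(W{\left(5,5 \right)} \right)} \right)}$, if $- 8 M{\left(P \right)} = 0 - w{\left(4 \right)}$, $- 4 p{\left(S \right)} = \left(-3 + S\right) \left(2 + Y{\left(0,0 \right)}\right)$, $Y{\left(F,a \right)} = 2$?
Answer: $\frac{81}{4} \approx 20.25$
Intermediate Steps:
$p{\left(S \right)} = 3 - S$ ($p{\left(S \right)} = - \frac{\left(-3 + S\right) \left(2 + 2\right)}{4} = - \frac{\left(-3 + S\right) 4}{4} = - \frac{-12 + 4 S}{4} = 3 - S$)
$M{\left(P \right)} = \frac{1}{8}$ ($M{\left(P \right)} = - \frac{0 - \frac{4}{4}}{8} = - \frac{0 - 4 \cdot \frac{1}{4}}{8} = - \frac{0 - 1}{8} = \left(- \frac{1}{8}\right) \left(-1\right) = \frac{1}{8}$)
$D M{\left(p{\left(W{\left(5,5 \right)} \right)} \right)} = 162 \cdot \frac{1}{8} = \frac{81}{4}$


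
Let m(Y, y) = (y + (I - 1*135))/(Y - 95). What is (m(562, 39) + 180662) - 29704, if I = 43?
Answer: 70497333/467 ≈ 1.5096e+5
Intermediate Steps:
m(Y, y) = (-92 + y)/(-95 + Y) (m(Y, y) = (y + (43 - 1*135))/(Y - 95) = (y + (43 - 135))/(-95 + Y) = (y - 92)/(-95 + Y) = (-92 + y)/(-95 + Y))
(m(562, 39) + 180662) - 29704 = ((-92 + 39)/(-95 + 562) + 180662) - 29704 = (-53/467 + 180662) - 29704 = 84369101/467 - 29704 = 70497333/467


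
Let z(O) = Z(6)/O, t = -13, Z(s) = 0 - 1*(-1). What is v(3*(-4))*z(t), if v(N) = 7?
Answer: -7/13 ≈ -0.53846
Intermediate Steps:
Z(s) = 1 (Z(s) = 0 + 1 = 1)
z(O) = 1/O
v(3*(-4))*z(t) = 7/(-13) = 7*(-1/13) = -7/13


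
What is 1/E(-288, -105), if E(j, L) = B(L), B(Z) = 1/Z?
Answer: -105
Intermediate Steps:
E(j, L) = 1/L
1/E(-288, -105) = 1/(1/(-105)) = 1/(-1/105) = -105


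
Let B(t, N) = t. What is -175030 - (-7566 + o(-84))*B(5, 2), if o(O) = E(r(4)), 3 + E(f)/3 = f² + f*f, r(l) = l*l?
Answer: -144835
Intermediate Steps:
r(l) = l²
E(f) = -9 + 6*f² (E(f) = -9 + 3*(f² + f*f) = -9 + 3*(f² + f²) = -9 + 3*(2*f²) = -9 + 6*f²)
o(O) = 1527 (o(O) = -9 + 6*(4²)² = -9 + 6*16² = -9 + 6*256 = -9 + 1536 = 1527)
-175030 - (-7566 + o(-84))*B(5, 2) = -175030 - (-7566 + 1527)*5 = -175030 - (-6039)*5 = -175030 - 1*(-30195) = -175030 + 30195 = -144835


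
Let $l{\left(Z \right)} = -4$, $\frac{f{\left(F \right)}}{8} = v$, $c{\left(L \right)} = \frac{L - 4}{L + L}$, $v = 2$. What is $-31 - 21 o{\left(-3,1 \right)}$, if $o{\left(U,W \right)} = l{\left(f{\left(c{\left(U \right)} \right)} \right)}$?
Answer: $53$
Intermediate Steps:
$c{\left(L \right)} = \frac{-4 + L}{2 L}$
$f{\left(F \right)} = 16$ ($f{\left(F \right)} = 8 \cdot 2 = 16$)
$o{\left(U,W \right)} = -4$
$-31 - 21 o{\left(-3,1 \right)} = -31 - -84 = -31 + 84 = 53$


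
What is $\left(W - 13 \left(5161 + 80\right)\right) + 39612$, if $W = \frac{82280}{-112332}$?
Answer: $- \frac{72815983}{2553} \approx -28522.0$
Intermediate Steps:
$W = - \frac{1870}{2553}$ ($W = 82280 \left(- \frac{1}{112332}\right) = - \frac{1870}{2553} \approx -0.73247$)
$\left(W - 13 \left(5161 + 80\right)\right) + 39612 = \left(- \frac{1870}{2553} - 13 \left(5161 + 80\right)\right) + 39612 = \left(- \frac{1870}{2553} - 68133\right) + 39612 = - \frac{173945419}{2553} + 39612 = - \frac{72815983}{2553}$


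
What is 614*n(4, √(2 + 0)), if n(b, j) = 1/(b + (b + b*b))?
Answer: 307/12 ≈ 25.583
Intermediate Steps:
n(b, j) = 1/(b² + 2*b) (n(b, j) = 1/(b + (b + b²)) = 1/(b² + 2*b))
614*n(4, √(2 + 0)) = 614*(1/(4*(2 + 4))) = 614*((¼)/6) = 614*((¼)*(⅙)) = 614*(1/24) = 307/12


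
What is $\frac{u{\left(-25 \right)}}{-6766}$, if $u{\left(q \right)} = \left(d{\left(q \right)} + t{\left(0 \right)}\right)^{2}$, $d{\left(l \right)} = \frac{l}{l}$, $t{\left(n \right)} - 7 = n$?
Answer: $- \frac{32}{3383} \approx -0.0094591$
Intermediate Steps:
$t{\left(n \right)} = 7 + n$
$d{\left(l \right)} = 1$
$u{\left(q \right)} = 64$ ($u{\left(q \right)} = \left(1 + \left(7 + 0\right)\right)^{2} = \left(1 + 7\right)^{2} = 8^{2} = 64$)
$\frac{u{\left(-25 \right)}}{-6766} = \frac{64}{-6766} = 64 \left(- \frac{1}{6766}\right) = - \frac{32}{3383}$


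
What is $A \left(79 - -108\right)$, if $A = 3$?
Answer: $561$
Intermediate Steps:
$A \left(79 - -108\right) = 3 \left(79 - -108\right) = 3 \left(79 + 108\right) = 3 \cdot 187 = 561$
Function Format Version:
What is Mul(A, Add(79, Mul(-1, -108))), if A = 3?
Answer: 561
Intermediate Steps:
Mul(A, Add(79, Mul(-1, -108))) = Mul(3, Add(79, Mul(-1, -108))) = Mul(3, Add(79, 108)) = Mul(3, 187) = 561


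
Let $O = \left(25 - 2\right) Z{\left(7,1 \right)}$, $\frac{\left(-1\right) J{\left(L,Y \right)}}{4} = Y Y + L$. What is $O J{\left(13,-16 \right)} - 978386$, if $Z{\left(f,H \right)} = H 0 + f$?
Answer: $-1151622$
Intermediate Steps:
$J{\left(L,Y \right)} = - 4 L - 4 Y^{2}$ ($J{\left(L,Y \right)} = - 4 \left(Y Y + L\right) = - 4 \left(Y^{2} + L\right) = - 4 \left(L + Y^{2}\right) = - 4 L - 4 Y^{2}$)
$Z{\left(f,H \right)} = f$ ($Z{\left(f,H \right)} = 0 + f = f$)
$O = 161$ ($O = \left(25 - 2\right) 7 = 23 \cdot 7 = 161$)
$O J{\left(13,-16 \right)} - 978386 = 161 \left(\left(-4\right) 13 - 4 \left(-16\right)^{2}\right) - 978386 = 161 \left(-52 - 1024\right) - 978386 = 161 \left(-1076\right) - 978386 = -173236 - 978386 = -1151622$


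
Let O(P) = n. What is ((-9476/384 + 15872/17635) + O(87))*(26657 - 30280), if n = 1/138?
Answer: 1117756739569/12979360 ≈ 86118.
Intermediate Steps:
n = 1/138 ≈ 0.0072464
O(P) = 1/138
((-9476/384 + 15872/17635) + O(87))*(26657 - 30280) = ((-9476/384 + 15872/17635) + 1/138)*(26657 - 30280) = ((-9476*1/384 + 15872*(1/17635)) + 1/138)*(-3623) = ((-2369/96 + 15872/17635) + 1/138)*(-3623) = (-40253603/1692960 + 1/138)*(-3623) = -308516903/12979360*(-3623) = 1117756739569/12979360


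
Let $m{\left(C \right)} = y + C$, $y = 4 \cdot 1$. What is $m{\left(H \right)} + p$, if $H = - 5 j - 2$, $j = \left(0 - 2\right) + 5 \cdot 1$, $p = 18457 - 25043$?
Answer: $-6599$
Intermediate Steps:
$p = -6586$ ($p = 18457 - 25043 = -6586$)
$y = 4$
$j = 3$ ($j = -2 + 5 = 3$)
$H = -17$ ($H = \left(-5\right) 3 - 2 = -15 - 2 = -17$)
$m{\left(C \right)} = 4 + C$
$m{\left(H \right)} + p = \left(4 - 17\right) - 6586 = -13 - 6586 = -6599$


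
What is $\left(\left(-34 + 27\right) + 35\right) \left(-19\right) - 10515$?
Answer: $-11047$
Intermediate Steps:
$\left(\left(-34 + 27\right) + 35\right) \left(-19\right) - 10515 = \left(-7 + 35\right) \left(-19\right) - 10515 = 28 \left(-19\right) - 10515 = -532 - 10515 = -11047$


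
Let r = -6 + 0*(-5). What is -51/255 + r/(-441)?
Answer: -137/735 ≈ -0.18639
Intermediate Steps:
r = -6 (r = -6 + 0 = -6)
-51/255 + r/(-441) = -51/255 - 6/(-441) = -51*1/255 - 6*(-1/441) = -1/5 + 2/147 = -137/735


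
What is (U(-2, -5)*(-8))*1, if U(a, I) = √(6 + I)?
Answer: -8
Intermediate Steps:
(U(-2, -5)*(-8))*1 = (√(6 - 5)*(-8))*1 = (√1*(-8))*1 = (1*(-8))*1 = -8*1 = -8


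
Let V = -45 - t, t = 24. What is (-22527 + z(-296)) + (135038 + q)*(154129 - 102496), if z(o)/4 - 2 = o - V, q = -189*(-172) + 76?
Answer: 8654803299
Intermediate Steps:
V = -69 (V = -45 - 1*24 = -45 - 24 = -69)
q = 32584 (q = 32508 + 76 = 32584)
z(o) = 284 + 4*o (z(o) = 8 + 4*(o - 1*(-69)) = 8 + 4*(o + 69) = 8 + 4*(69 + o) = 8 + (276 + 4*o) = 284 + 4*o)
(-22527 + z(-296)) + (135038 + q)*(154129 - 102496) = (-22527 + (284 + 4*(-296))) + (135038 + 32584)*(154129 - 102496) = (-22527 + (284 - 1184)) + 167622*51633 = (-22527 - 900) + 8654826726 = -23427 + 8654826726 = 8654803299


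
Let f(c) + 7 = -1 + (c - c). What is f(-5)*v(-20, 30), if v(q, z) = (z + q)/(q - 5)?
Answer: 16/5 ≈ 3.2000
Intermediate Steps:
v(q, z) = (q + z)/(-5 + q)
f(c) = -8 (f(c) = -7 + (-1 + (c - c)) = -7 + (-1 + 0) = -7 - 1 = -8)
f(-5)*v(-20, 30) = -8*(-20 + 30)/(-5 - 20) = -8*10/(-25) = -(-8)*10/25 = -8*(-⅖) = 16/5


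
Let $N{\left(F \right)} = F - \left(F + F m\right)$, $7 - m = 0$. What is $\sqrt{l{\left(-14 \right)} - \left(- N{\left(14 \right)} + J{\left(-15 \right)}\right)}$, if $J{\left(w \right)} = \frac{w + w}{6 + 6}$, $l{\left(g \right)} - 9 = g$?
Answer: $\frac{i \sqrt{402}}{2} \approx 10.025 i$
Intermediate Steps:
$m = 7$ ($m = 7 - 0 = 7 + 0 = 7$)
$l{\left(g \right)} = 9 + g$
$J{\left(w \right)} = \frac{w}{6}$ ($J{\left(w \right)} = \frac{2 w}{12} = 2 w \frac{1}{12} = \frac{w}{6}$)
$N{\left(F \right)} = - 7 F$ ($N{\left(F \right)} = F - \left(F + F 7\right) = F - \left(F + 7 F\right) = F - 8 F = - 7 F$)
$\sqrt{l{\left(-14 \right)} - \left(- N{\left(14 \right)} + J{\left(-15 \right)}\right)} = \sqrt{\left(9 - 14\right) - \left(98 + \frac{1}{6} \left(-15\right)\right)} = \sqrt{-5 - \frac{191}{2}} = \sqrt{- \frac{201}{2}} = \frac{i \sqrt{402}}{2}$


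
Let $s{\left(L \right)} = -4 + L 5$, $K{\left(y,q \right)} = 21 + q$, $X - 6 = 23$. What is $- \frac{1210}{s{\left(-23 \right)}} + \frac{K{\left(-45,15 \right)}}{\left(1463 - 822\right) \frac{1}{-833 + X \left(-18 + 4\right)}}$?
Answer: $- \frac{4532266}{76279} \approx -59.417$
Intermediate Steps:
$X = 29$ ($X = 6 + 23 = 29$)
$s{\left(L \right)} = -4 + 5 L$
$- \frac{1210}{s{\left(-23 \right)}} + \frac{K{\left(-45,15 \right)}}{\left(1463 - 822\right) \frac{1}{-833 + X \left(-18 + 4\right)}} = - \frac{1210}{-4 + 5 \left(-23\right)} + \frac{21 + 15}{\left(1463 - 822\right) \frac{1}{-833 + 29 \left(-18 + 4\right)}} = - \frac{1210}{-4 - 115} + \frac{36}{641 \frac{1}{-833 + 29 \left(-14\right)}} = - \frac{1210}{-119} + \frac{36}{641 \frac{1}{-833 - 406}} = \left(-1210\right) \left(- \frac{1}{119}\right) + \frac{36}{641 \frac{1}{-1239}} = \frac{1210}{119} + \frac{36}{641 \left(- \frac{1}{1239}\right)} = \frac{1210}{119} + \frac{36}{- \frac{641}{1239}} = \frac{1210}{119} + 36 \left(- \frac{1239}{641}\right) = \frac{1210}{119} - \frac{44604}{641} = - \frac{4532266}{76279}$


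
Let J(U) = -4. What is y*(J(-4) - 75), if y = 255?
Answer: -20145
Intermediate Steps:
y*(J(-4) - 75) = 255*(-4 - 75) = 255*(-79) = -20145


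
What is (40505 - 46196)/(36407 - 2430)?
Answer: -5691/33977 ≈ -0.16750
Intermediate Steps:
(40505 - 46196)/(36407 - 2430) = -5691/33977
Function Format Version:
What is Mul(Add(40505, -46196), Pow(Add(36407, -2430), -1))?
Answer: Rational(-5691, 33977) ≈ -0.16750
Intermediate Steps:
Mul(Add(40505, -46196), Pow(Add(36407, -2430), -1)) = Mul(-5691, Pow(33977, -1)) = Mul(-5691, Rational(1, 33977)) = Rational(-5691, 33977)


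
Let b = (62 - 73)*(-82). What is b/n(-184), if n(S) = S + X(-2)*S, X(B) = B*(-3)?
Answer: -451/644 ≈ -0.70031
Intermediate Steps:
X(B) = -3*B
b = 902 (b = -11*(-82) = 902)
n(S) = 7*S (n(S) = S + (-3*(-2))*S = S + 6*S = 7*S)
b/n(-184) = 902/((7*(-184))) = 902/(-1288) = 902*(-1/1288) = -451/644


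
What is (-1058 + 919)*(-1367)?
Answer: 190013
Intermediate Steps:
(-1058 + 919)*(-1367) = -139*(-1367) = 190013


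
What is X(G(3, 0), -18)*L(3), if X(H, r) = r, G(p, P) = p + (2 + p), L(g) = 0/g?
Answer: 0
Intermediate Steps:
L(g) = 0
G(p, P) = 2 + 2*p
X(G(3, 0), -18)*L(3) = -18*0 = 0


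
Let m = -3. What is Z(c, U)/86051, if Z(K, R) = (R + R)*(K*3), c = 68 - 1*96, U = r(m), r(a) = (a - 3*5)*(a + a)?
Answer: -2592/12293 ≈ -0.21085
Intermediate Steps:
r(a) = 2*a*(-15 + a) (r(a) = (a - 15)*(2*a) = (-15 + a)*(2*a) = 2*a*(-15 + a))
U = 108 (U = 2*(-3)*(-15 - 3) = 2*(-3)*(-18) = 108)
c = -28 (c = 68 - 96 = -28)
Z(K, R) = 6*K*R (Z(K, R) = (2*R)*(3*K) = 6*K*R)
Z(c, U)/86051 = (6*(-28)*108)/86051 = -18144*1/86051 = -2592/12293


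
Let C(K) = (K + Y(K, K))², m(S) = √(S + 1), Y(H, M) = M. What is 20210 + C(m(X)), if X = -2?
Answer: 20206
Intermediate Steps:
m(S) = √(1 + S)
C(K) = 4*K² (C(K) = (K + K)² = (2*K)² = 4*K²)
20210 + C(m(X)) = 20210 + 4*(√(1 - 2))² = 20210 + 4*(√(-1))² = 20210 + 4*I² = 20210 + 4*(-1) = 20210 - 4 = 20206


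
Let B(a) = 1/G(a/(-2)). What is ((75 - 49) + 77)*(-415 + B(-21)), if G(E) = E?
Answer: -897439/21 ≈ -42735.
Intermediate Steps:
B(a) = -2/a (B(a) = 1/(a/(-2)) = 1/(a*(-1/2)) = 1/(-a/2) = -2/a)
((75 - 49) + 77)*(-415 + B(-21)) = ((75 - 49) + 77)*(-415 - 2/(-21)) = (26 + 77)*(-415 - 2*(-1/21)) = 103*(-415 + 2/21) = 103*(-8713/21) = -897439/21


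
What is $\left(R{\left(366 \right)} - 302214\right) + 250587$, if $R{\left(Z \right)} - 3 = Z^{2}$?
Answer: $82332$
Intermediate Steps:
$R{\left(Z \right)} = 3 + Z^{2}$
$\left(R{\left(366 \right)} - 302214\right) + 250587 = \left(\left(3 + 366^{2}\right) - 302214\right) + 250587 = \left(\left(3 + 133956\right) - 302214\right) + 250587 = \left(133959 - 302214\right) + 250587 = -168255 + 250587 = 82332$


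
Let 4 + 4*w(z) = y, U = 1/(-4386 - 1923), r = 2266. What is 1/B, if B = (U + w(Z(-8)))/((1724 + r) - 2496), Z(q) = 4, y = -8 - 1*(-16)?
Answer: 56781/38 ≈ 1494.2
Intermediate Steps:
y = 8 (y = -8 + 16 = 8)
U = -1/6309 (U = 1/(-6309) = -1/6309 ≈ -0.00015850)
w(z) = 1 (w(z) = -1 + (¼)*8 = -1 + 2 = 1)
B = 38/56781 (B = (-1/6309 + 1)/((1724 + 2266) - 2496) = 6308/(6309*(3990 - 2496)) = (6308/6309)/1494 = (6308/6309)*(1/1494) = 38/56781 ≈ 0.00066924)
1/B = 1/(38/56781) = 56781/38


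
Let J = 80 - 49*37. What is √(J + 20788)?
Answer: √19055 ≈ 138.04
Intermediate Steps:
J = -1733 (J = 80 - 1813 = -1733)
√(J + 20788) = √(-1733 + 20788) = √19055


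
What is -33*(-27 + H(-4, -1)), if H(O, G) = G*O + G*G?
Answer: 726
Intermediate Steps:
H(O, G) = G**2 + G*O (H(O, G) = G*O + G**2 = G**2 + G*O)
-33*(-27 + H(-4, -1)) = -33*(-27 - (-1 - 4)) = -33*(-27 - 1*(-5)) = -33*(-27 + 5) = -33*(-22) = 726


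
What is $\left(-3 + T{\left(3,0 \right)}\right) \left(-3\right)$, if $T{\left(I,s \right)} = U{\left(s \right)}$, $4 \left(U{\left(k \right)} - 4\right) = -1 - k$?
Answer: $- \frac{9}{4} \approx -2.25$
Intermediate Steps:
$U{\left(k \right)} = \frac{15}{4} - \frac{k}{4}$ ($U{\left(k \right)} = 4 + \frac{-1 - k}{4} = 4 - \left(\frac{1}{4} + \frac{k}{4}\right) = \frac{15}{4} - \frac{k}{4}$)
$T{\left(I,s \right)} = \frac{15}{4} - \frac{s}{4}$
$\left(-3 + T{\left(3,0 \right)}\right) \left(-3\right) = \left(-3 + \left(\frac{15}{4} - 0\right)\right) \left(-3\right) = \left(-3 + \left(\frac{15}{4} + 0\right)\right) \left(-3\right) = \left(-3 + \frac{15}{4}\right) \left(-3\right) = \frac{3}{4} \left(-3\right) = - \frac{9}{4}$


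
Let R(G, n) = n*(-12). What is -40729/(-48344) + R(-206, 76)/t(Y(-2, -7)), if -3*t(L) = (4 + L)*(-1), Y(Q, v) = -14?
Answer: 66338237/241720 ≈ 274.44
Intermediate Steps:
R(G, n) = -12*n
t(L) = 4/3 + L/3 (t(L) = -(4 + L)*(-1)/3 = -(-4 - L)/3 = 4/3 + L/3)
-40729/(-48344) + R(-206, 76)/t(Y(-2, -7)) = -40729/(-48344) + (-12*76)/(4/3 + (1/3)*(-14)) = -40729*(-1/48344) - 912/(4/3 - 14/3) = 40729/48344 - 912/(-10/3) = 40729/48344 - 912*(-3/10) = 40729/48344 + 1368/5 = 66338237/241720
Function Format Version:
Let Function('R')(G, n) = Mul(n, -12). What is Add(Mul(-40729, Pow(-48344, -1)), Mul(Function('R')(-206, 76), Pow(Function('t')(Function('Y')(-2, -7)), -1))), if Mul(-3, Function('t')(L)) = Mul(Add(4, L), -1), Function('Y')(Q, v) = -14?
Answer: Rational(66338237, 241720) ≈ 274.44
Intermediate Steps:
Function('R')(G, n) = Mul(-12, n)
Function('t')(L) = Add(Rational(4, 3), Mul(Rational(1, 3), L)) (Function('t')(L) = Mul(Rational(-1, 3), Mul(Add(4, L), -1)) = Mul(Rational(-1, 3), Add(-4, Mul(-1, L))) = Add(Rational(4, 3), Mul(Rational(1, 3), L)))
Add(Mul(-40729, Pow(-48344, -1)), Mul(Function('R')(-206, 76), Pow(Function('t')(Function('Y')(-2, -7)), -1))) = Add(Mul(-40729, Pow(-48344, -1)), Mul(Mul(-12, 76), Pow(Add(Rational(4, 3), Mul(Rational(1, 3), -14)), -1))) = Add(Mul(-40729, Rational(-1, 48344)), Mul(-912, Pow(Add(Rational(4, 3), Rational(-14, 3)), -1))) = Add(Rational(40729, 48344), Mul(-912, Pow(Rational(-10, 3), -1))) = Add(Rational(40729, 48344), Mul(-912, Rational(-3, 10))) = Add(Rational(40729, 48344), Rational(1368, 5)) = Rational(66338237, 241720)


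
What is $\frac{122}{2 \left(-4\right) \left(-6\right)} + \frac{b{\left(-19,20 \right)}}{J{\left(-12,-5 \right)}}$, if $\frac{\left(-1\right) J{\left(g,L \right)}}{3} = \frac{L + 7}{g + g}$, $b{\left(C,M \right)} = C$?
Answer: $- \frac{1763}{24} \approx -73.458$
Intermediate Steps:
$J{\left(g,L \right)} = - \frac{3 \left(7 + L\right)}{2 g}$ ($J{\left(g,L \right)} = - 3 \frac{L + 7}{g + g} = - 3 \frac{7 + L}{2 g} = - \frac{3 \left(7 + L\right)}{2 g}$)
$\frac{122}{2 \left(-4\right) \left(-6\right)} + \frac{b{\left(-19,20 \right)}}{J{\left(-12,-5 \right)}} = \frac{122}{2 \left(-4\right) \left(-6\right)} - \frac{19}{\frac{3}{2} \frac{1}{-12} \left(-7 - -5\right)} = \frac{122}{\left(-8\right) \left(-6\right)} - \frac{19}{\frac{3}{2} \left(- \frac{1}{12}\right) \left(-7 + 5\right)} = \frac{122}{48} - \frac{19}{\frac{3}{2} \left(- \frac{1}{12}\right) \left(-2\right)} = 122 \cdot \frac{1}{48} - 19 \frac{1}{\frac{1}{4}} = \frac{61}{24} - 76 = - \frac{1763}{24}$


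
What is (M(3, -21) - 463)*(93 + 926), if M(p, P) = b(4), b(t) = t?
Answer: -467721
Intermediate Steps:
M(p, P) = 4
(M(3, -21) - 463)*(93 + 926) = (4 - 463)*(93 + 926) = -459*1019 = -467721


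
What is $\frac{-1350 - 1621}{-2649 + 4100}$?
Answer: $- \frac{2971}{1451} \approx -2.0476$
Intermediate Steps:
$\frac{-1350 - 1621}{-2649 + 4100} = - \frac{2971}{1451}$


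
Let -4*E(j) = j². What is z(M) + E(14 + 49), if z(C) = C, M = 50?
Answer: -3769/4 ≈ -942.25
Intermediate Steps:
E(j) = -j²/4
z(M) + E(14 + 49) = 50 - (14 + 49)²/4 = 50 - ¼*63² = 50 - ¼*3969 = 50 - 3969/4 = -3769/4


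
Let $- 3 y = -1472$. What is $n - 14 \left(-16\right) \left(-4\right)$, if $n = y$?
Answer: $- \frac{1216}{3} \approx -405.33$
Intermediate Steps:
$y = \frac{1472}{3}$ ($y = \left(- \frac{1}{3}\right) \left(-1472\right) = \frac{1472}{3} \approx 490.67$)
$n = \frac{1472}{3} \approx 490.67$
$n - 14 \left(-16\right) \left(-4\right) = \frac{1472}{3} - 14 \left(-16\right) \left(-4\right) = \frac{1472}{3} - \left(-224\right) \left(-4\right) = \frac{1472}{3} - 896 = - \frac{1216}{3}$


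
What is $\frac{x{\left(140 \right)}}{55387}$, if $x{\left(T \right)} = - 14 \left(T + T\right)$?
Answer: $- \frac{3920}{55387} \approx -0.070775$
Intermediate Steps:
$x{\left(T \right)} = - 28 T$ ($x{\left(T \right)} = - 14 \cdot 2 T = - 28 T$)
$\frac{x{\left(140 \right)}}{55387} = \frac{\left(-28\right) 140}{55387} = \left(-3920\right) \frac{1}{55387} = - \frac{3920}{55387}$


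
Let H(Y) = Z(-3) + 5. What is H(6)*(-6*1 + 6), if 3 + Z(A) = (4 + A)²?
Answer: 0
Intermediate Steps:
Z(A) = -3 + (4 + A)²
H(Y) = 3 (H(Y) = (-3 + (4 - 3)²) + 5 = (-3 + 1²) + 5 = (-3 + 1) + 5 = -2 + 5 = 3)
H(6)*(-6*1 + 6) = 3*(-6*1 + 6) = 3*(-6 + 6) = 3*0 = 0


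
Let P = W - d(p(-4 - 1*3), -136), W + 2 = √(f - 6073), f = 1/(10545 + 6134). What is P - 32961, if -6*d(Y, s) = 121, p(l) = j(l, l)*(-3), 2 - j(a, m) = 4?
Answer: -197657/6 + I*√1689442029314/16679 ≈ -32943.0 + 77.929*I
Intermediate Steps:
j(a, m) = -2 (j(a, m) = 2 - 1*4 = 2 - 4 = -2)
f = 1/16679 ≈ 5.9956e-5
p(l) = 6 (p(l) = -2*(-3) = 6)
d(Y, s) = -121/6 (d(Y, s) = -⅙*121 = -121/6)
W = -2 + I*√1689442029314/16679 (W = -2 + √(1/16679 - 6073) = -2 + √(-101291566/16679) = -2 + I*√1689442029314/16679 ≈ -2.0 + 77.929*I)
P = 109/6 + I*√1689442029314/16679 (P = (-2 + I*√1689442029314/16679) - 1*(-121/6) = (-2 + I*√1689442029314/16679) + 121/6 = 109/6 + I*√1689442029314/16679 ≈ 18.167 + 77.929*I)
P - 32961 = (109/6 + I*√1689442029314/16679) - 32961 = -197657/6 + I*√1689442029314/16679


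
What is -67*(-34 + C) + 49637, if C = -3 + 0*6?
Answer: 52116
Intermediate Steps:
C = -3 (C = -3 + 0 = -3)
-67*(-34 + C) + 49637 = -67*(-34 - 3) + 49637 = -67*(-37) + 49637 = 2479 + 49637 = 52116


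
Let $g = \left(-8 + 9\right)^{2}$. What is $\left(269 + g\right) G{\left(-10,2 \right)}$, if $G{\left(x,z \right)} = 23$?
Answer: $6210$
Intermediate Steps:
$g = 1$ ($g = 1^{2} = 1$)
$\left(269 + g\right) G{\left(-10,2 \right)} = \left(269 + 1\right) 23 = 270 \cdot 23 = 6210$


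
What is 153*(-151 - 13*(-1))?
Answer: -21114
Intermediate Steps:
153*(-151 - 13*(-1)) = 153*(-151 + 13) = 153*(-138) = -21114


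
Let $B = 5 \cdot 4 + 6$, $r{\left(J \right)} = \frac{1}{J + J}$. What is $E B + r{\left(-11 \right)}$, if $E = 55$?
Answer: $\frac{31459}{22} \approx 1430.0$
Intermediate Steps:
$r{\left(J \right)} = \frac{1}{2 J}$
$B = 26$ ($B = 20 + 6 = 26$)
$E B + r{\left(-11 \right)} = 55 \cdot 26 + \frac{1}{2 \left(-11\right)} = 1430 + \frac{1}{2} \left(- \frac{1}{11}\right) = 1430 - \frac{1}{22} = \frac{31459}{22}$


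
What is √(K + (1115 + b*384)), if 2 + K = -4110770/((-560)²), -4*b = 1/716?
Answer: √11050427701630/100240 ≈ 33.163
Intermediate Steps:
b = -1/2864 (b = -¼/716 = -¼*1/716 = -1/2864 ≈ -0.00034916)
K = -473797/31360 (K = -2 - 4110770/((-560)²) = -2 - 4110770/313600 = -2 - 4110770*1/313600 = -2 - 411077/31360 = -473797/31360 ≈ -15.108)
√(K + (1115 + b*384)) = √(-473797/31360 + (1115 - 1/2864*384)) = √(-473797/31360 + (1115 - 24/179)) = √(-473797/31360 + 199561/179) = √(6173423297/5613440) = √11050427701630/100240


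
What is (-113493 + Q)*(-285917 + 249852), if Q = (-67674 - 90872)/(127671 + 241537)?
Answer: 755610114787925/184604 ≈ 4.0931e+9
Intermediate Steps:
Q = -79273/184604 (Q = -158546/369208 = -158546*1/369208 = -79273/184604 ≈ -0.42942)
(-113493 + Q)*(-285917 + 249852) = (-113493 - 79273/184604)*(-285917 + 249852) = -20951341045/184604*(-36065) = 755610114787925/184604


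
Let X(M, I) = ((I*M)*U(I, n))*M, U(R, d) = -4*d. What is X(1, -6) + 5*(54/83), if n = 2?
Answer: 4254/83 ≈ 51.253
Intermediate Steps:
X(M, I) = -8*I*M² (X(M, I) = ((I*M)*(-4*2))*M = ((I*M)*(-8))*M = (-8*I*M)*M = -8*I*M²)
X(1, -6) + 5*(54/83) = -8*(-6)*1² + 5*(54/83) = -8*(-6)*1 + 5*(54*(1/83)) = 48 + 5*(54/83) = 48 + 270/83 = 4254/83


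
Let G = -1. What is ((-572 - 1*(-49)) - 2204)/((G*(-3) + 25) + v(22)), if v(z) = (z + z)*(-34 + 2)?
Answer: 909/460 ≈ 1.9761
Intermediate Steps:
v(z) = -64*z (v(z) = (2*z)*(-32) = -64*z)
((-572 - 1*(-49)) - 2204)/((G*(-3) + 25) + v(22)) = ((-572 - 1*(-49)) - 2204)/((-1*(-3) + 25) - 64*22) = ((-572 + 49) - 2204)/((3 + 25) - 1408) = (-523 - 2204)/(28 - 1408) = -2727/(-1380) = -2727*(-1/1380) = 909/460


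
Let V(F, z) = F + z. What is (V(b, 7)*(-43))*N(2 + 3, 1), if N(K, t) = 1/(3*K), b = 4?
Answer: -473/15 ≈ -31.533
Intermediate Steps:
N(K, t) = 1/(3*K)
(V(b, 7)*(-43))*N(2 + 3, 1) = ((4 + 7)*(-43))*(1/(3*(2 + 3))) = (11*(-43))*((⅓)/5) = -473/(3*5) = -473*1/15 = -473/15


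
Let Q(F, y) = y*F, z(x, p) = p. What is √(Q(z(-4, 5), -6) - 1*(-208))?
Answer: √178 ≈ 13.342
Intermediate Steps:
Q(F, y) = F*y
√(Q(z(-4, 5), -6) - 1*(-208)) = √(5*(-6) - 1*(-208)) = √(-30 + 208) = √178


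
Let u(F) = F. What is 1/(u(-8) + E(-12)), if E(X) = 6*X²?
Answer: 1/856 ≈ 0.0011682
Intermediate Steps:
1/(u(-8) + E(-12)) = 1/(-8 + 6*(-12)²) = 1/(-8 + 6*144) = 1/(-8 + 864) = 1/856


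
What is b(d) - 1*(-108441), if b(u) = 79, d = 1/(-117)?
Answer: 108520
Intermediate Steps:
d = -1/117 ≈ -0.0085470
b(d) - 1*(-108441) = 79 - 1*(-108441) = 79 + 108441 = 108520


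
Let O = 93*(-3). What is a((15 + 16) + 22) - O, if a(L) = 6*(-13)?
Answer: 201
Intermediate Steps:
a(L) = -78
O = -279
a((15 + 16) + 22) - O = -78 - 1*(-279) = -78 + 279 = 201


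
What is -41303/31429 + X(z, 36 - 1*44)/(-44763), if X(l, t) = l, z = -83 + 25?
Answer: -1847023307/1406856327 ≈ -1.3129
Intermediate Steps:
z = -58
-41303/31429 + X(z, 36 - 1*44)/(-44763) = -41303/31429 - 58/(-44763) = -41303*1/31429 - 58*(-1/44763) = -41303/31429 + 58/44763 = -1847023307/1406856327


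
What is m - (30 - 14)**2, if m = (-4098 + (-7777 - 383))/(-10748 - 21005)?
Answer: -8116510/31753 ≈ -255.61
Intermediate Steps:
m = 12258/31753 (m = (-4098 - 8160)/(-31753) = -12258*(-1/31753) = 12258/31753 ≈ 0.38604)
m - (30 - 14)**2 = 12258/31753 - (30 - 14)**2 = 12258/31753 - 1*16**2 = 12258/31753 - 1*256 = 12258/31753 - 256 = -8116510/31753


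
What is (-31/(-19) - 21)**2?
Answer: 135424/361 ≈ 375.14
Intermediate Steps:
(-31/(-19) - 21)**2 = (-31*(-1/19) - 21)**2 = (31/19 - 21)**2 = (-368/19)**2 = 135424/361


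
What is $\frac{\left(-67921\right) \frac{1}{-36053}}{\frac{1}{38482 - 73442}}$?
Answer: $- \frac{76597360}{1163} \approx -65862.0$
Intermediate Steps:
$\frac{\left(-67921\right) \frac{1}{-36053}}{\frac{1}{38482 - 73442}} = \frac{\left(-67921\right) \left(- \frac{1}{36053}\right)}{\frac{1}{-34960}} = \frac{2191}{1163 \left(- \frac{1}{34960}\right)} = \frac{2191}{1163} \left(-34960\right) = - \frac{76597360}{1163}$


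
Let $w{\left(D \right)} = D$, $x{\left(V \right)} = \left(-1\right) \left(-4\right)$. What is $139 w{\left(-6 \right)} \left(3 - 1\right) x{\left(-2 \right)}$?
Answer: $-6672$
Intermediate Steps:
$x{\left(V \right)} = 4$
$139 w{\left(-6 \right)} \left(3 - 1\right) x{\left(-2 \right)} = 139 \left(-6\right) \left(3 - 1\right) 4 = - 834 \cdot 2 \cdot 4 = \left(-834\right) 8 = -6672$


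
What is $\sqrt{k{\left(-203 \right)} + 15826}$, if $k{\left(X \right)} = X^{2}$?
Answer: $\sqrt{57035} \approx 238.82$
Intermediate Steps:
$\sqrt{k{\left(-203 \right)} + 15826} = \sqrt{\left(-203\right)^{2} + 15826} = \sqrt{41209 + 15826} = \sqrt{57035}$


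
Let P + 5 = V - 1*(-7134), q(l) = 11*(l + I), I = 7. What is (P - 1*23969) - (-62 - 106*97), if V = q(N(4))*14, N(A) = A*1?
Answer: -4802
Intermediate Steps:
N(A) = A
q(l) = 77 + 11*l (q(l) = 11*(l + 7) = 11*(7 + l) = 77 + 11*l)
V = 1694 (V = (77 + 11*4)*14 = (77 + 44)*14 = 121*14 = 1694)
P = 8823 (P = -5 + (1694 - 1*(-7134)) = -5 + (1694 + 7134) = -5 + 8828 = 8823)
(P - 1*23969) - (-62 - 106*97) = (8823 - 1*23969) - (-62 - 106*97) = (8823 - 23969) - (-62 - 10282) = -15146 - 1*(-10344) = -15146 + 10344 = -4802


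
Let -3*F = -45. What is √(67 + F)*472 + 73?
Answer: 73 + 472*√82 ≈ 4347.1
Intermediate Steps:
F = 15 (F = -⅓*(-45) = 15)
√(67 + F)*472 + 73 = √(67 + 15)*472 + 73 = √82*472 + 73 = 472*√82 + 73 = 73 + 472*√82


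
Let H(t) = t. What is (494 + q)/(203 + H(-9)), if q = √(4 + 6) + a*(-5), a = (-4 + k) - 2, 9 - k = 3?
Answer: 247/97 + √10/194 ≈ 2.5627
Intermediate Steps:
k = 6 (k = 9 - 1*3 = 9 - 3 = 6)
a = 0 (a = (-4 + 6) - 2 = 2 - 2 = 0)
q = √10 (q = √(4 + 6) + 0*(-5) = √10 + 0 = √10 ≈ 3.1623)
(494 + q)/(203 + H(-9)) = (494 + √10)/(203 - 9) = (494 + √10)/194 = (494 + √10)*(1/194) = 247/97 + √10/194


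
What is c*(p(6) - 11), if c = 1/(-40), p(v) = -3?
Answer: 7/20 ≈ 0.35000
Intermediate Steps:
c = -1/40 ≈ -0.025000
c*(p(6) - 11) = -(-3 - 11)/40 = -1/40*(-14) = 7/20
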